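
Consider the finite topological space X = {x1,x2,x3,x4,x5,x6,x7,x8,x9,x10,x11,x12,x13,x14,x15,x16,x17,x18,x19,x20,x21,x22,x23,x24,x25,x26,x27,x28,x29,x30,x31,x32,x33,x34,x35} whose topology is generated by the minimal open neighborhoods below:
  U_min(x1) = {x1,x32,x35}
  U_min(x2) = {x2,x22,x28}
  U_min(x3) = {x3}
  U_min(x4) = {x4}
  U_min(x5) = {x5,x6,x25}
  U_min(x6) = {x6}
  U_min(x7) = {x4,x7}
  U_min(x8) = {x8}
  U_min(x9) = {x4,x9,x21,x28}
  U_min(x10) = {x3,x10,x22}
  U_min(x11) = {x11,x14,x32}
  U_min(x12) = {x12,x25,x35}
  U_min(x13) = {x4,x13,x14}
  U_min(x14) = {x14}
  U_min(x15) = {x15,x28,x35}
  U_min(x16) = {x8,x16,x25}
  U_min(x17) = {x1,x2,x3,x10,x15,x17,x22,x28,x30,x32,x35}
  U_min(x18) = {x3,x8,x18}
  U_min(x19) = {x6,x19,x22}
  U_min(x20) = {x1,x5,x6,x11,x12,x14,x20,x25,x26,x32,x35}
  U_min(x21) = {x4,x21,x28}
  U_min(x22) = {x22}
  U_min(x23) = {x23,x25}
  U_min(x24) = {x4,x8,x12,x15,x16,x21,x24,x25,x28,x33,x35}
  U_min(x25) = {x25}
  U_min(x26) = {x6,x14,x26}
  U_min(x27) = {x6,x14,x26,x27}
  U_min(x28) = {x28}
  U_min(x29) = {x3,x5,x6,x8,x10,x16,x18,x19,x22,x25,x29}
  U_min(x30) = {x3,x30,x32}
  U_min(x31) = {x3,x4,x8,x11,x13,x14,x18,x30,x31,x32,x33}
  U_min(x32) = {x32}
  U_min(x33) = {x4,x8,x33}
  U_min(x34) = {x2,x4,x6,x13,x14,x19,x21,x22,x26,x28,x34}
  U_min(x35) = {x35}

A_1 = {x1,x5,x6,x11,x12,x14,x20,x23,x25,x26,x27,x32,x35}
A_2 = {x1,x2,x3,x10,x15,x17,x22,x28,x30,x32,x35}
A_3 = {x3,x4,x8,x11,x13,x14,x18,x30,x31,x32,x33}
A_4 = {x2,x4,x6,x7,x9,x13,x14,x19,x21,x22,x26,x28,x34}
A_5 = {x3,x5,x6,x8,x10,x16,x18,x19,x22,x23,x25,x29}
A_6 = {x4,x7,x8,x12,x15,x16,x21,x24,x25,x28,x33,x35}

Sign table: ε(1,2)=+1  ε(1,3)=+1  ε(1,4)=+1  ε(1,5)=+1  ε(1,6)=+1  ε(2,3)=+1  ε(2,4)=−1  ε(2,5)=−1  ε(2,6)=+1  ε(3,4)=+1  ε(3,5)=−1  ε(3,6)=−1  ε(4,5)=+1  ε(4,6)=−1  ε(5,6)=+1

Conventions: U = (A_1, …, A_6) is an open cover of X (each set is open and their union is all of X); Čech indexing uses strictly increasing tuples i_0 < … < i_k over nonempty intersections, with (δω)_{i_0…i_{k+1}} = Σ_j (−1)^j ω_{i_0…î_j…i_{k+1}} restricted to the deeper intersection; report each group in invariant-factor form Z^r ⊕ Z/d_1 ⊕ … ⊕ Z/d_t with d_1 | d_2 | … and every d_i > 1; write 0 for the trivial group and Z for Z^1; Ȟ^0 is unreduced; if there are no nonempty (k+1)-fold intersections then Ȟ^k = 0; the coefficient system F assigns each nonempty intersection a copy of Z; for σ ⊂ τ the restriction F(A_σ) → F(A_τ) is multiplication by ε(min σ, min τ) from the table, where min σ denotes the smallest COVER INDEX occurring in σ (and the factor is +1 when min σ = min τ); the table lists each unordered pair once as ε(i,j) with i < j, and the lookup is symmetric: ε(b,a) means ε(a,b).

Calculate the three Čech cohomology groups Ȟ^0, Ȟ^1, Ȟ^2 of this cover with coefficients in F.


Ȟ^0(U;F) ≅ 0, Ȟ^1(U;F) ≅ Z/2, Ȟ^2(U;F) ≅ Z

nerve of the cover:
  A12={x1,x32,x35} A13={x11,x14,x32} A14={x6,x14,x26} A15={x5,x6,x23,x25} A16={x12,x25,x35} A23={x3,x30,x32} A24={x2,x22,x28} A25={x3,x10,x22} A26={x15,x28,x35} A34={x4,x13,x14} A35={x3,x8,x18} A36={x4,x8,x33} A45={x6,x19,x22} A46={x4,x7,x21,x28} A56={x8,x16,x25}
  A123={x32} A126={x35} A134={x14} A145={x6} A156={x25} A235={x3} A245={x22} A246={x28} A346={x4} A356={x8}
C dims 6,15,10; δ0: rk 6, SNF 1^5·2; δ1: rk 9, SNF 1^9
Ȟ^0 = (6 − 6) − 0 = 0, so Ȟ^0 ≅ 0
Ȟ^1 = (15 − 9) − 6 = 0 plus torsion [2], so Ȟ^1 ≅ Z/2
Ȟ^2 = (10 − 0) − 9 = 1, so Ȟ^2 ≅ Z


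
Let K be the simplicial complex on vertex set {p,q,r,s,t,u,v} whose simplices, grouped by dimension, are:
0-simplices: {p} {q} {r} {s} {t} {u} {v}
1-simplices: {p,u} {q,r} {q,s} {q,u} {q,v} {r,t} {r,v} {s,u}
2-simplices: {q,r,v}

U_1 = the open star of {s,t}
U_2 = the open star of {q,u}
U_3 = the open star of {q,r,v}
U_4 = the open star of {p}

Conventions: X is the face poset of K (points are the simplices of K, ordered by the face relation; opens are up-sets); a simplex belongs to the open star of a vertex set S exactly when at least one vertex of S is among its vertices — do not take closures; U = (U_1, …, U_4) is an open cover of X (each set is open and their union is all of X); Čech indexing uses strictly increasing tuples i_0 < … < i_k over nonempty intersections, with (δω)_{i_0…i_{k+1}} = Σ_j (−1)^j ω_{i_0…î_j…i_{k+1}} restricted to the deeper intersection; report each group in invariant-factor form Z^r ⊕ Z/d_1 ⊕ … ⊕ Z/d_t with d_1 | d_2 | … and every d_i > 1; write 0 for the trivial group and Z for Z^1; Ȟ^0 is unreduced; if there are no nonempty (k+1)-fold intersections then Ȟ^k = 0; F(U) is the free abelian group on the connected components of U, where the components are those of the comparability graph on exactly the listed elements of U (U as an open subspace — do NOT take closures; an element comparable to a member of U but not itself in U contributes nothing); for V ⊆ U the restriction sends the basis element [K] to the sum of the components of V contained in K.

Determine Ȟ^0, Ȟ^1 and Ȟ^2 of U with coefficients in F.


Ȟ^0 = Z; Ȟ^1 = Z; Ȟ^2 = 0

nerve simplices:
  U1={{s},{t},{q,s},{r,t},{s,u}} U2={{q},{u},{p,u},{q,r},{q,s},{q,u},{q,v},{s,u},{q,r,v}} U3={{q},{r},{v},{q,r},{q,s},{q,u},{q,v},{r,t},{r,v},{q,r,v}} U4={{p},{p,u}}
  U12={{q,s},{s,u}} U13={{q,s},{r,t}} U23={{q},{q,r},{q,s},{q,u},{q,v},{q,r,v}} U24={{p,u}}
  U123={{q,s}}
components per intersection:
  U1: {{s},{q,s},{s,u}} {{t},{r,t}}
  U2: {{q},{u},{p,u},{q,r},{q,s},{q,u},{q,v},{s,u},{q,r,v}}
  U3: {{q},{r},{v},{q,r},{q,s},{q,u},{q,v},{r,t},{r,v},{q,r,v}}
  U4: {{p},{p,u}}
  U12: {{q,s}} {{s,u}}
  U13: {{q,s}} {{r,t}}
  U23: {{q},{q,r},{q,s},{q,u},{q,v},{q,r,v}}
  U24: {{p,u}}
  U123: {{q,s}}
C dims 5,6,1; δ0: rk 4, SNF 1^4; δ1: rk 1, SNF 1^1
degree 0: 5−4−0 = 1 → Ȟ^0 ≅ Z
degree 1: 6−1−4 = 1 → Ȟ^1 ≅ Z
degree 2: 1−0−1 = 0 → Ȟ^2 ≅ 0


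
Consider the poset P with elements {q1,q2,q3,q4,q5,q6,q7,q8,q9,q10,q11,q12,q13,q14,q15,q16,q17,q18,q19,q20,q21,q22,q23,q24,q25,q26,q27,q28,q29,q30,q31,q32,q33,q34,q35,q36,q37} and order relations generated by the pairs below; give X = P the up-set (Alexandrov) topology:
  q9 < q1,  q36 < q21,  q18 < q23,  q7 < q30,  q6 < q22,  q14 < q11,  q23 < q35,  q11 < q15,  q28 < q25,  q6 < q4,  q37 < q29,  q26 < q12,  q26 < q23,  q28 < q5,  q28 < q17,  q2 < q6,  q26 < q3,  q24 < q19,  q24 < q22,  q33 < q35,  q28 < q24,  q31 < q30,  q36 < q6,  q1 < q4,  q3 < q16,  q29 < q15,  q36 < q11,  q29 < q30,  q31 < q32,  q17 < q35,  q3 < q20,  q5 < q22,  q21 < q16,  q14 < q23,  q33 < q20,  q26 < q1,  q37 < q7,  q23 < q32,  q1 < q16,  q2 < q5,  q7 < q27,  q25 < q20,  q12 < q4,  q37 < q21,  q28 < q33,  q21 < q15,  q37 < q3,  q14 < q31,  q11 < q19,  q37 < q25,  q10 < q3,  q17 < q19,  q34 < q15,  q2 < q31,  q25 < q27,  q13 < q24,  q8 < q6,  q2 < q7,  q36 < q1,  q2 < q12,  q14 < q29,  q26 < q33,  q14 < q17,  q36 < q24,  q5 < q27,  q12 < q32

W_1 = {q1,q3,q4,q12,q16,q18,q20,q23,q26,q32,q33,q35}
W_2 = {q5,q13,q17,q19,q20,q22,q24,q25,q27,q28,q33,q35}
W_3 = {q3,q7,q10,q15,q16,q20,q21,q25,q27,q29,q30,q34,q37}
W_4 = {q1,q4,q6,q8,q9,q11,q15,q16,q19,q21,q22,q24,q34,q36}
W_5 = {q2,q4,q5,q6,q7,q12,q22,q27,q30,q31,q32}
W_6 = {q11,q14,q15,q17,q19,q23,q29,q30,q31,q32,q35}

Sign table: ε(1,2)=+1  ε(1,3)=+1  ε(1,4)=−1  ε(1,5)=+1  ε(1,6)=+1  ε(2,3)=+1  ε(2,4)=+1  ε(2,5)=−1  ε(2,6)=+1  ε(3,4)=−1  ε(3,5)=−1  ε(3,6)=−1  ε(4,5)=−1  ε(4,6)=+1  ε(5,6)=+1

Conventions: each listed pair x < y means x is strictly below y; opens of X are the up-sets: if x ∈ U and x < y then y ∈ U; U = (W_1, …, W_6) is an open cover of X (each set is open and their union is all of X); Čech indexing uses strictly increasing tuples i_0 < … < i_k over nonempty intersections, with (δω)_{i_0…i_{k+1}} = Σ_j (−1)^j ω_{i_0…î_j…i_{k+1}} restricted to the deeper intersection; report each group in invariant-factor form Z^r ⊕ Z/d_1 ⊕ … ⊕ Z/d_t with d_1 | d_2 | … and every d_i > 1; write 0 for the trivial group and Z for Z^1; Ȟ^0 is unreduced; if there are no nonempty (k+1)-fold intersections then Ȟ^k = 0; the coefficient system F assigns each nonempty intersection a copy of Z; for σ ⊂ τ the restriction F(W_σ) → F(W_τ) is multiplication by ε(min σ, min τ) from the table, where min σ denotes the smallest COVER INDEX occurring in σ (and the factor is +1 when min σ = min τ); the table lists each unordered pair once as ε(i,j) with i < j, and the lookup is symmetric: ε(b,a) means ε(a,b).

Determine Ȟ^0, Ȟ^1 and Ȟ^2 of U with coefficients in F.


Ȟ^0 = 0; Ȟ^1 = Z/2; Ȟ^2 = Z

cover nerve:
  W12={q20,q33,q35} W13={q3,q16,q20} W14={q1,q4,q16} W15={q4,q12,q32} W16={q23,q32,q35} W23={q20,q25,q27} W24={q19,q22,q24} W25={q5,q22,q27} W26={q17,q19,q35} W34={q15,q16,q21,q34} W35={q7,q27,q30} W36={q15,q29,q30} W45={q4,q6,q22} W46={q11,q15,q19} W56={q30,q31,q32}
  W123={q20} W126={q35} W134={q16} W145={q4} W156={q32} W235={q27} W245={q22} W246={q19} W346={q15} W356={q30}
C dims 6,15,10; δ0: rk 6, SNF 1^5·2; δ1: rk 9, SNF 1^9
Ȟ^0: (6−6)−0=0 ⇒ 0
Ȟ^1: (15−9)−6=0 plus torsion [2] ⇒ Z/2
Ȟ^2: (10−0)−9=1 ⇒ Z


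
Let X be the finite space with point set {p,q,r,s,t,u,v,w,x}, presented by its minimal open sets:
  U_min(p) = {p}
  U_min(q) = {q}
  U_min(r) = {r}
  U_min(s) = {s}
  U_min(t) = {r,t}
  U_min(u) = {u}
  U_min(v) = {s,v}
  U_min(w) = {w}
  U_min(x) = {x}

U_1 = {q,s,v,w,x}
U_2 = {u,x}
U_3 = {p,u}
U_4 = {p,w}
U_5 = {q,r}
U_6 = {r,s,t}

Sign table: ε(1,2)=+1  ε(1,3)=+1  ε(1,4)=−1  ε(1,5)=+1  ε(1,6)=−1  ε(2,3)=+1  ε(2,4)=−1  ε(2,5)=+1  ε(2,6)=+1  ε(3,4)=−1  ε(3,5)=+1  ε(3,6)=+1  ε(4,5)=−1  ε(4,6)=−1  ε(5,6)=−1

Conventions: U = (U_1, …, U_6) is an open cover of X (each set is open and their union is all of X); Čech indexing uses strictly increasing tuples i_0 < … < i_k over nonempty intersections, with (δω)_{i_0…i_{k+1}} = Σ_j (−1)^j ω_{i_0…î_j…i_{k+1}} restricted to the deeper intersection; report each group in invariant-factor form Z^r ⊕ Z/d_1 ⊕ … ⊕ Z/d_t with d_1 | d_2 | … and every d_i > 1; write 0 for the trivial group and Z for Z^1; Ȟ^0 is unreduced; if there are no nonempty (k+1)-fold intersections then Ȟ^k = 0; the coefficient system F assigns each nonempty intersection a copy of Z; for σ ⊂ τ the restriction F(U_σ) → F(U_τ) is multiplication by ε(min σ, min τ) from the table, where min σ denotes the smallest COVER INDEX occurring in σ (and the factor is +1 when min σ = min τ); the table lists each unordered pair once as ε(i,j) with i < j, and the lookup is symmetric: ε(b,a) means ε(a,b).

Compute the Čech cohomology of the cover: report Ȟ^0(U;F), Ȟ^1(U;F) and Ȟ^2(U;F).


Ȟ^0 ≅ Z; Ȟ^1 ≅ Z^2; Ȟ^2 ≅ 0

nerve simplices:
  U12={x} U14={w} U15={q} U16={s} U23={u} U34={p} U56={r}
C dims 6,7; δ0: rk 5, SNF 1^5
degree 0: 6−5−0 = 1 → Ȟ^0 ≅ Z
degree 1: 7−0−5 = 2 → Ȟ^1 ≅ Z^2
degree 2: 0−0−0 = 0 → Ȟ^2 ≅ 0


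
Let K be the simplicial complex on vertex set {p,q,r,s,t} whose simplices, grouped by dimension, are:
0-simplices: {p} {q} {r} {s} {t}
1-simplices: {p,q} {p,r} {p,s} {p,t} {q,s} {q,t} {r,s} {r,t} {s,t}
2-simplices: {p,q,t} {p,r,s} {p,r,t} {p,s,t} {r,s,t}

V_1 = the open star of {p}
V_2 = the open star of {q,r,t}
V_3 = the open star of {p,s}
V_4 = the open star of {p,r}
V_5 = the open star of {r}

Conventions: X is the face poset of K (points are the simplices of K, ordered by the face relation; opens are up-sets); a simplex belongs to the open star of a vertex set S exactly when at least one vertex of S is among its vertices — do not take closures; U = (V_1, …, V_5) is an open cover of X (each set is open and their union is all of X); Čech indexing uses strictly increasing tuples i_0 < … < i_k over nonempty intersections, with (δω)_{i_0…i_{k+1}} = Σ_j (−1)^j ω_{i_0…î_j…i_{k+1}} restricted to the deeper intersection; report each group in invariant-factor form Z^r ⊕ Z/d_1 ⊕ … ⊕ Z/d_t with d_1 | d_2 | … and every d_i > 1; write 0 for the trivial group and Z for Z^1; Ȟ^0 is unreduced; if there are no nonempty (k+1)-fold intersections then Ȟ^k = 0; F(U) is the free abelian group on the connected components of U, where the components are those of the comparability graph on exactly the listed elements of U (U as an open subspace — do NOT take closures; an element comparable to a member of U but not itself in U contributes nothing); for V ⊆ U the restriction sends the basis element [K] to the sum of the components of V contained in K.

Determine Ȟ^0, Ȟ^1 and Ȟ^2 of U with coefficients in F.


nerve simplices:
  V1={{p},{p,q},{p,r},{p,s},{p,t},{p,q,t},{p,r,s},{p,r,t},{p,s,t}} V2={{q},{r},{t},{p,q},{p,r},{p,t},{q,s},{q,t},{r,s},{r,t},{s,t},{p,q,t},{p,r,s},{p,r,t},{p,s,t},{r,s,t}} V3={{p},{s},{p,q},{p,r},{p,s},{p,t},{q,s},{r,s},{s,t},{p,q,t},{p,r,s},{p,r,t},{p,s,t},{r,s,t}} V4={{p},{r},{p,q},{p,r},{p,s},{p,t},{r,s},{r,t},{p,q,t},{p,r,s},{p,r,t},{p,s,t},{r,s,t}} V5={{r},{p,r},{r,s},{r,t},{p,r,s},{p,r,t},{r,s,t}}
  V12={{p,q},{p,r},{p,t},{p,q,t},{p,r,s},{p,r,t},{p,s,t}} V13={{p},{p,q},{p,r},{p,s},{p,t},{p,q,t},{p,r,s},{p,r,t},{p,s,t}} V14={{p},{p,q},{p,r},{p,s},{p,t},{p,q,t},{p,r,s},{p,r,t},{p,s,t}} V15={{p,r},{p,r,s},{p,r,t}} V23={{p,q},{p,r},{p,t},{q,s},{r,s},{s,t},{p,q,t},{p,r,s},{p,r,t},{p,s,t},{r,s,t}} V24={{r},{p,q},{p,r},{p,t},{r,s},{r,t},{p,q,t},{p,r,s},{p,r,t},{p,s,t},{r,s,t}} V25={{r},{p,r},{r,s},{r,t},{p,r,s},{p,r,t},{r,s,t}} V34={{p},{p,q},{p,r},{p,s},{p,t},{r,s},{p,q,t},{p,r,s},{p,r,t},{p,s,t},{r,s,t}} V35={{p,r},{r,s},{p,r,s},{p,r,t},{r,s,t}} V45={{r},{p,r},{r,s},{r,t},{p,r,s},{p,r,t},{r,s,t}}
  V123={{p,q},{p,r},{p,t},{p,q,t},{p,r,s},{p,r,t},{p,s,t}} V124={{p,q},{p,r},{p,t},{p,q,t},{p,r,s},{p,r,t},{p,s,t}} V125={{p,r},{p,r,s},{p,r,t}} V134={{p},{p,q},{p,r},{p,s},{p,t},{p,q,t},{p,r,s},{p,r,t},{p,s,t}} V135={{p,r},{p,r,s},{p,r,t}} V145={{p,r},{p,r,s},{p,r,t}} V234={{p,q},{p,r},{p,t},{r,s},{p,q,t},{p,r,s},{p,r,t},{p,s,t},{r,s,t}} V235={{p,r},{r,s},{p,r,s},{p,r,t},{r,s,t}} V245={{r},{p,r},{r,s},{r,t},{p,r,s},{p,r,t},{r,s,t}} V345={{p,r},{r,s},{p,r,s},{p,r,t},{r,s,t}}
  V1234={{p,q},{p,r},{p,t},{p,q,t},{p,r,s},{p,r,t},{p,s,t}} V1235={{p,r},{p,r,s},{p,r,t}} V1245={{p,r},{p,r,s},{p,r,t}} V1345={{p,r},{p,r,s},{p,r,t}} V2345={{p,r},{r,s},{p,r,s},{p,r,t},{r,s,t}}
  V12345={{p,r},{p,r,s},{p,r,t}}
components per intersection:
  V1: {{p},{p,q},{p,r},{p,s},{p,t},{p,q,t},{p,r,s},{p,r,t},{p,s,t}}
  V2: {{q},{r},{t},{p,q},{p,r},{p,t},{q,s},{q,t},{r,s},{r,t},{s,t},{p,q,t},{p,r,s},{p,r,t},{p,s,t},{r,s,t}}
  V3: {{p},{s},{p,q},{p,r},{p,s},{p,t},{q,s},{r,s},{s,t},{p,q,t},{p,r,s},{p,r,t},{p,s,t},{r,s,t}}
  V4: {{p},{r},{p,q},{p,r},{p,s},{p,t},{r,s},{r,t},{p,q,t},{p,r,s},{p,r,t},{p,s,t},{r,s,t}}
  V5: {{r},{p,r},{r,s},{r,t},{p,r,s},{p,r,t},{r,s,t}}
  V12: {{p,q},{p,r},{p,t},{p,q,t},{p,r,s},{p,r,t},{p,s,t}}
  V13: {{p},{p,q},{p,r},{p,s},{p,t},{p,q,t},{p,r,s},{p,r,t},{p,s,t}}
  V14: {{p},{p,q},{p,r},{p,s},{p,t},{p,q,t},{p,r,s},{p,r,t},{p,s,t}}
  V15: {{p,r},{p,r,s},{p,r,t}}
  V23: {{p,q},{p,r},{p,t},{r,s},{s,t},{p,q,t},{p,r,s},{p,r,t},{p,s,t},{r,s,t}} {{q,s}}
  V24: {{r},{p,q},{p,r},{p,t},{r,s},{r,t},{p,q,t},{p,r,s},{p,r,t},{p,s,t},{r,s,t}}
  V25: {{r},{p,r},{r,s},{r,t},{p,r,s},{p,r,t},{r,s,t}}
  V34: {{p},{p,q},{p,r},{p,s},{p,t},{r,s},{p,q,t},{p,r,s},{p,r,t},{p,s,t},{r,s,t}}
  V35: {{p,r},{r,s},{p,r,s},{p,r,t},{r,s,t}}
  V45: {{r},{p,r},{r,s},{r,t},{p,r,s},{p,r,t},{r,s,t}}
  V123: {{p,q},{p,r},{p,t},{p,q,t},{p,r,s},{p,r,t},{p,s,t}}
  V124: {{p,q},{p,r},{p,t},{p,q,t},{p,r,s},{p,r,t},{p,s,t}}
  V125: {{p,r},{p,r,s},{p,r,t}}
  V134: {{p},{p,q},{p,r},{p,s},{p,t},{p,q,t},{p,r,s},{p,r,t},{p,s,t}}
  V135: {{p,r},{p,r,s},{p,r,t}}
  V145: {{p,r},{p,r,s},{p,r,t}}
  V234: {{p,q},{p,r},{p,t},{r,s},{p,q,t},{p,r,s},{p,r,t},{p,s,t},{r,s,t}}
  V235: {{p,r},{r,s},{p,r,s},{p,r,t},{r,s,t}}
  V245: {{r},{p,r},{r,s},{r,t},{p,r,s},{p,r,t},{r,s,t}}
  V345: {{p,r},{r,s},{p,r,s},{p,r,t},{r,s,t}}
  V1234: {{p,q},{p,r},{p,t},{p,q,t},{p,r,s},{p,r,t},{p,s,t}}
  V1235: {{p,r},{p,r,s},{p,r,t}}
  V1245: {{p,r},{p,r,s},{p,r,t}}
  V1345: {{p,r},{p,r,s},{p,r,t}}
  V2345: {{p,r},{r,s},{p,r,s},{p,r,t},{r,s,t}}
  V12345: {{p,r},{p,r,s},{p,r,t}}
C dims 5,11,10,5; δ0: rk 4, SNF 1^4; δ1: rk 6, SNF 1^6; δ2: rk 4, SNF 1^4
degree 0: 5−4−0 = 1 → Ȟ^0 ≅ Z
degree 1: 11−6−4 = 1 → Ȟ^1 ≅ Z
degree 2: 10−4−6 = 0 → Ȟ^2 ≅ 0

Ȟ^0 = Z,  Ȟ^1 = Z,  Ȟ^2 = 0


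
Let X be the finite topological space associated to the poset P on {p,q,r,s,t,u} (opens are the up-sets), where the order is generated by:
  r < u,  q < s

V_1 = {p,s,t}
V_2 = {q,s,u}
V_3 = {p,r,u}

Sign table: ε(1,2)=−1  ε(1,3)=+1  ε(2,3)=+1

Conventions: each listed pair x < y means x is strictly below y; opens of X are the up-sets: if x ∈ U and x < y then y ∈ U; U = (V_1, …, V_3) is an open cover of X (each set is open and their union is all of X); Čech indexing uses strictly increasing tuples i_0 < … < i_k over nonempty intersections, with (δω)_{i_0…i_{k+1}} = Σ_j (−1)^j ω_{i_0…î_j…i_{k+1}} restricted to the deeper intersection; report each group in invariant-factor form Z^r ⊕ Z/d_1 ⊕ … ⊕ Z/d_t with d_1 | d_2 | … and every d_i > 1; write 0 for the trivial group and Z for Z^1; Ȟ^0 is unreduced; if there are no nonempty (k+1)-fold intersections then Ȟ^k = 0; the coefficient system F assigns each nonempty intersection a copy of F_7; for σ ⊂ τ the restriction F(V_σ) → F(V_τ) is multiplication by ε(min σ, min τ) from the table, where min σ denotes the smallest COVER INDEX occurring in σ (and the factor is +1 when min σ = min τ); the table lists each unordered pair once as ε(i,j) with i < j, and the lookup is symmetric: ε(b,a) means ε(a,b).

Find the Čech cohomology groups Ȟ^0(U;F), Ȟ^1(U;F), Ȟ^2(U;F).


Ȟ^0(U;F) ≅ 0,  Ȟ^1(U;F) ≅ 0,  Ȟ^2(U;F) ≅ 0

nerve of the cover:
  V12={s} V13={p} V23={u}
C dims 3,3; δ0: rk_F7 3
Ȟ^0 = (3 − 3) − 0 = 0, so Ȟ^0 ≅ 0
Ȟ^1 = (3 − 0) − 3 = 0, so Ȟ^1 ≅ 0
Ȟ^2 = (0 − 0) − 0 = 0, so Ȟ^2 ≅ 0


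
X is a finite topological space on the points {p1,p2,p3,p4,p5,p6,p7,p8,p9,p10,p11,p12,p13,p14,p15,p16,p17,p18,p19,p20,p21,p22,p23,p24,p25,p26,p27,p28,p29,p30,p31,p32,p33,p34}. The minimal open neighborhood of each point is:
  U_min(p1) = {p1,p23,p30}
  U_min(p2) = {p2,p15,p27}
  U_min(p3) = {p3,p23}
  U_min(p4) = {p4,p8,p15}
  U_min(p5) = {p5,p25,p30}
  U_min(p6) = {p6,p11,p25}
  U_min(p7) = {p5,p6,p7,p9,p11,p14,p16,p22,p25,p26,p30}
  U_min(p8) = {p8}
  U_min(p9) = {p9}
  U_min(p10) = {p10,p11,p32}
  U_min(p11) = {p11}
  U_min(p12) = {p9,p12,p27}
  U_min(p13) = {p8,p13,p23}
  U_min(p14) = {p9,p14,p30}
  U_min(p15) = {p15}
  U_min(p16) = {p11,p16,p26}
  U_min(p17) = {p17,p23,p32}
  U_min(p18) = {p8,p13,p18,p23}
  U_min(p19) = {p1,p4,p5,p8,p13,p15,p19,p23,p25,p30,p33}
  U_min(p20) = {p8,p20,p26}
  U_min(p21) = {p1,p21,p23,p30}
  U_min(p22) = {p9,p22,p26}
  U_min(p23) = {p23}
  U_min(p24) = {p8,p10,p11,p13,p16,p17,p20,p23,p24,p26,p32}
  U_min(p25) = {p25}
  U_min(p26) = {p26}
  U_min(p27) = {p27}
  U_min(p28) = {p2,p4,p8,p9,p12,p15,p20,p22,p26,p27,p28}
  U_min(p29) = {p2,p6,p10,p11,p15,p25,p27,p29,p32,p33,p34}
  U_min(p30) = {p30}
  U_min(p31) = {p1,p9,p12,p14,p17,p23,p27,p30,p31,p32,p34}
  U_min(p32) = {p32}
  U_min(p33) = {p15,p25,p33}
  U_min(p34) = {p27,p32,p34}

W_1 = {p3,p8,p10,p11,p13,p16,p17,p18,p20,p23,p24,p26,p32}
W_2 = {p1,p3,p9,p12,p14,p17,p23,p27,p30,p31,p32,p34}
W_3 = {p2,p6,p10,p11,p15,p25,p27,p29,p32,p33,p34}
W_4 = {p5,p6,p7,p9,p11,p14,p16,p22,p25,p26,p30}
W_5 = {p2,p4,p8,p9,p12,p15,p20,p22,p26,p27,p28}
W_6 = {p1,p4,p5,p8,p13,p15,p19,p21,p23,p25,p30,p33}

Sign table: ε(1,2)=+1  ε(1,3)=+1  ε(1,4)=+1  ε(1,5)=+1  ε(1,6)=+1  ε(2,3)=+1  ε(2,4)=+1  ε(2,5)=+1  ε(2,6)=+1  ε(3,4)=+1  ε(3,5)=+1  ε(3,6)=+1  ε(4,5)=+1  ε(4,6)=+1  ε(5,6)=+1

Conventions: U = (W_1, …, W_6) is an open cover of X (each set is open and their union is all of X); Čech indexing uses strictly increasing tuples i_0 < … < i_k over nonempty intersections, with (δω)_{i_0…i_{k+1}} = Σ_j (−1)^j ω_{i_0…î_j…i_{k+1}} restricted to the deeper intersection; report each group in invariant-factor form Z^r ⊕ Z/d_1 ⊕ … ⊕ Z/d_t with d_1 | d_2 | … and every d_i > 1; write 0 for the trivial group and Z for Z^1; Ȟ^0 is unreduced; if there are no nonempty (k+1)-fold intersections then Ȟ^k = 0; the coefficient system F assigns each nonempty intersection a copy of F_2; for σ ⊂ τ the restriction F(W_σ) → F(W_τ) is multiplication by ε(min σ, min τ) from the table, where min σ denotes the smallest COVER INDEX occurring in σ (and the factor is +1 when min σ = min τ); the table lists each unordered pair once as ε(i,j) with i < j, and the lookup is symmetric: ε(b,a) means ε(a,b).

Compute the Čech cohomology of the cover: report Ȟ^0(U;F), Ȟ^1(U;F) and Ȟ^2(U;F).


Ȟ^0(U;F) ≅ Z/2,  Ȟ^1(U;F) ≅ Z/2,  Ȟ^2(U;F) ≅ Z/2

nonempty intersections:
  W12={p3,p17,p23,p32} W13={p10,p11,p32} W14={p11,p16,p26} W15={p8,p20,p26} W16={p8,p13,p23} W23={p27,p32,p34} W24={p9,p14,p30} W25={p9,p12,p27} W26={p1,p23,p30} W34={p6,p11,p25} W35={p2,p15,p27} W36={p15,p25,p33} W45={p9,p22,p26} W46={p5,p25,p30} W56={p4,p8,p15}
  W123={p32} W126={p23} W134={p11} W145={p26} W156={p8} W235={p27} W245={p9} W246={p30} W346={p25} W356={p15}
C dims 6,15,10; δ0: rk_F2 5; δ1: rk_F2 9
Ȟ^0: (6−5)−0=1 ⇒ Z/2
Ȟ^1: (15−9)−5=1 ⇒ Z/2
Ȟ^2: (10−0)−9=1 ⇒ Z/2


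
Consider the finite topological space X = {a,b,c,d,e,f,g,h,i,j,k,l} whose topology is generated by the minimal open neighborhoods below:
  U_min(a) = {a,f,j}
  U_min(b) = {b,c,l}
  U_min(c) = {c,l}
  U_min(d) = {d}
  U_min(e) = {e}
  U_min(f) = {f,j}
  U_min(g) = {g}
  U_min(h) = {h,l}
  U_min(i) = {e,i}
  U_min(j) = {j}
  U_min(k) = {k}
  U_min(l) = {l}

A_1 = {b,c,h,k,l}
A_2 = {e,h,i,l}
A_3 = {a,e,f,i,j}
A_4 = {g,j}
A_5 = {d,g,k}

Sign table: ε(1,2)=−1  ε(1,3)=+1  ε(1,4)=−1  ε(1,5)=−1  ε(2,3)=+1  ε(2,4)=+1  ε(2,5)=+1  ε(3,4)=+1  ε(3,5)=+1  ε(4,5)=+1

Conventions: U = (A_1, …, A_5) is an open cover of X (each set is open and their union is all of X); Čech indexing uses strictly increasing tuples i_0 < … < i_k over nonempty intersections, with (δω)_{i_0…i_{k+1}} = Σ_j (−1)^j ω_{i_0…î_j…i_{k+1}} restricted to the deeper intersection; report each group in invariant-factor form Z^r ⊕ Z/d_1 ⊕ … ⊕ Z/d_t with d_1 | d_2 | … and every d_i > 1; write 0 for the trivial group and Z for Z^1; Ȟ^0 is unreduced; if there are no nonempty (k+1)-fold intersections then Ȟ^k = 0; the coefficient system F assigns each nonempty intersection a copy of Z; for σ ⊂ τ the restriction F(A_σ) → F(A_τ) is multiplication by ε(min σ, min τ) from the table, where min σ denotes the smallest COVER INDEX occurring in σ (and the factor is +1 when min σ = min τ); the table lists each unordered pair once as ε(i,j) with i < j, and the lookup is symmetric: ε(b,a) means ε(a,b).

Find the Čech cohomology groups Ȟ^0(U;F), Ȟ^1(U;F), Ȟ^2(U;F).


Ȟ^0(U;F) ≅ Z, Ȟ^1(U;F) ≅ Z and Ȟ^2(U;F) ≅ 0

nonempty intersections:
  A12={h,l} A15={k} A23={e,i} A34={j} A45={g}
C dims 5,5; δ0: rk 4, SNF 1^4
Ȟ^0: (5−4)−0=1 ⇒ Z
Ȟ^1: (5−0)−4=1 ⇒ Z
Ȟ^2: (0−0)−0=0 ⇒ 0


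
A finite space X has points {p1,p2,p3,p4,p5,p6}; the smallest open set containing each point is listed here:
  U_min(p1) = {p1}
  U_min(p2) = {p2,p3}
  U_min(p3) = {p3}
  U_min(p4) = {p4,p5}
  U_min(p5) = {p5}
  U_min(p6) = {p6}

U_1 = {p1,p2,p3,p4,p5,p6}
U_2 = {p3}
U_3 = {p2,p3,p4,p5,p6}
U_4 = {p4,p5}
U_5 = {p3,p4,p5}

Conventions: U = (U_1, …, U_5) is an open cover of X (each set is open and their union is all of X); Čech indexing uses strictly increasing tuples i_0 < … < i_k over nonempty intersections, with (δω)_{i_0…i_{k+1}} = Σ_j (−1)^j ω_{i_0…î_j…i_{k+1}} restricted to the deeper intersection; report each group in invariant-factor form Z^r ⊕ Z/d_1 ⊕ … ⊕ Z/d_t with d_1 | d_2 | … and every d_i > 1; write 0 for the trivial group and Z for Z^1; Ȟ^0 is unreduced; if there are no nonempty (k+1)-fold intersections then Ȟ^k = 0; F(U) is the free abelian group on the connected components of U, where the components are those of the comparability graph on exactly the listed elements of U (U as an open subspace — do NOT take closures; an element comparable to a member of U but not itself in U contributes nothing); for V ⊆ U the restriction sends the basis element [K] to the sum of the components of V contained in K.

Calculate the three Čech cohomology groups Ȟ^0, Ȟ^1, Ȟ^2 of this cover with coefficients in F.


Ȟ^0 ≅ Z^4; Ȟ^1 ≅ 0; Ȟ^2 ≅ 0

cover nerve:
  U12={p3} U13={p2,p3,p4,p5,p6} U14={p4,p5} U15={p3,p4,p5} U23={p3} U25={p3} U34={p4,p5} U35={p3,p4,p5} U45={p4,p5}
  U123={p3} U125={p3} U134={p4,p5} U135={p3,p4,p5} U145={p4,p5} U235={p3} U345={p4,p5}
  U1235={p3} U1345={p4,p5}
components per intersection:
  U1: {p1} {p2,p3} {p4,p5} {p6}
  U2: {p3}
  U3: {p2,p3} {p4,p5} {p6}
  U4: {p4,p5}
  U5: {p3} {p4,p5}
  U12: {p3}
  U13: {p2,p3} {p4,p5} {p6}
  U14: {p4,p5}
  U15: {p3} {p4,p5}
  U23: {p3}
  U25: {p3}
  U34: {p4,p5}
  U35: {p3} {p4,p5}
  U45: {p4,p5}
  U123: {p3}
  U125: {p3}
  U134: {p4,p5}
  U135: {p3} {p4,p5}
  U145: {p4,p5}
  U235: {p3}
  U345: {p4,p5}
  U1235: {p3}
  U1345: {p4,p5}
C dims 11,13,8,2; δ0: rk 7, SNF 1^7; δ1: rk 6, SNF 1^6; δ2: rk 2, SNF 1^2
Ȟ^0: (11−7)−0=4 ⇒ Z^4
Ȟ^1: (13−6)−7=0 ⇒ 0
Ȟ^2: (8−2)−6=0 ⇒ 0


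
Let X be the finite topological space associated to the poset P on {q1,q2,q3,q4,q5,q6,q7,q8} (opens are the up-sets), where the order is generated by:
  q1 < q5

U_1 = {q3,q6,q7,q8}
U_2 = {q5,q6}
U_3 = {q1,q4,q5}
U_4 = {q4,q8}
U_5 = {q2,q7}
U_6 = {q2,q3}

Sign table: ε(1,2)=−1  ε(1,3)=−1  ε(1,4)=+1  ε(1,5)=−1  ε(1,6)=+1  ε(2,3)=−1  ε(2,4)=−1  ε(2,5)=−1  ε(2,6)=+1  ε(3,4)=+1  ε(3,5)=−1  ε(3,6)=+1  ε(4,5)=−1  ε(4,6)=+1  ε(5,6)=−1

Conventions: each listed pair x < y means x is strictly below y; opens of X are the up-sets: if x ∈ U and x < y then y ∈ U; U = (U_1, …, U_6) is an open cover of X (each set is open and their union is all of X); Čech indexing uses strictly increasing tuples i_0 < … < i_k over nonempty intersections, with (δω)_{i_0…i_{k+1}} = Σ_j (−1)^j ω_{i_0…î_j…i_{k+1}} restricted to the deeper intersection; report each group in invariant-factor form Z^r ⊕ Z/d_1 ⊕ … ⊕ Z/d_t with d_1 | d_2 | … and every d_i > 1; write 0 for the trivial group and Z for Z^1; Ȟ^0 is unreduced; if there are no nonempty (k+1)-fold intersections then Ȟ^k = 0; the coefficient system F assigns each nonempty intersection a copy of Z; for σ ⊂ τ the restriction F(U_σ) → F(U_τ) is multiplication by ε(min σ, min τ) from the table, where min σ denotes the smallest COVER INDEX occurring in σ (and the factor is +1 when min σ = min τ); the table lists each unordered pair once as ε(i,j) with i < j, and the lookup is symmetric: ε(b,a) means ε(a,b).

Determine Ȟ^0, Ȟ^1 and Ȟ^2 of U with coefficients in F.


Ȟ^0 ≅ Z; Ȟ^1 ≅ Z^2; Ȟ^2 ≅ 0

intersection data:
  U12={q6} U14={q8} U15={q7} U16={q3} U23={q5} U34={q4} U56={q2}
C dims 6,7; δ0: rk 5, SNF 1^5
Ȟ^0 = (6 − 5) − 0 = 1, so Ȟ^0 ≅ Z
Ȟ^1 = (7 − 0) − 5 = 2, so Ȟ^1 ≅ Z^2
Ȟ^2 = (0 − 0) − 0 = 0, so Ȟ^2 ≅ 0


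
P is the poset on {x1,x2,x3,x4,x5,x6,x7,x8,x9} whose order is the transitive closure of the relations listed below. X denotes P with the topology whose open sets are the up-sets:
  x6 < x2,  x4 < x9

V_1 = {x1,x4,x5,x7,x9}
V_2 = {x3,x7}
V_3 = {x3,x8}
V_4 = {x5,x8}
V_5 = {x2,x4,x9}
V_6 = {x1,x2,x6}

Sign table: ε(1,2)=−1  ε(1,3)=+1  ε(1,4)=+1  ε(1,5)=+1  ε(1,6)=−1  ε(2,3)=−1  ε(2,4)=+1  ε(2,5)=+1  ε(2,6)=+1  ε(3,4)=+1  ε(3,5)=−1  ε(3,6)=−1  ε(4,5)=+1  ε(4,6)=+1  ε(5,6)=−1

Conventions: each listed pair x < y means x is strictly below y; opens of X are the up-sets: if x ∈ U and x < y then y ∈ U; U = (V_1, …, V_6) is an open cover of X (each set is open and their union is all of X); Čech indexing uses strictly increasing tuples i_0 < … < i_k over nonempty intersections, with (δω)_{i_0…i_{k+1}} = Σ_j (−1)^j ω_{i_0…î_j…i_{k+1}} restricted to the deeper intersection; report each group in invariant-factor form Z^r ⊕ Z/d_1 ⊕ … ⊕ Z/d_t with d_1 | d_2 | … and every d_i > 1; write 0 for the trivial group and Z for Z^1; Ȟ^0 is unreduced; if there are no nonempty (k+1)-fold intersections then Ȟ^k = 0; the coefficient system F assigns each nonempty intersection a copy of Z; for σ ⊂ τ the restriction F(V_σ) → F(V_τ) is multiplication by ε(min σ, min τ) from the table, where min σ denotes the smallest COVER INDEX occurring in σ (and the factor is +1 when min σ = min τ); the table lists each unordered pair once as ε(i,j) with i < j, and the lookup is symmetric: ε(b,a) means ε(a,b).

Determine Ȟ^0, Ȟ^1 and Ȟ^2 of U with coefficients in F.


Ȟ^0 ≅ Z, Ȟ^1 ≅ Z^2, Ȟ^2 ≅ 0

nonempty overlaps:
  V12={x7} V14={x5} V15={x4,x9} V16={x1} V23={x3} V34={x8} V56={x2}
C dims 6,7; δ0: rk 5, SNF 1^5
degree 0: 6−5−0 = 1 → Ȟ^0 ≅ Z
degree 1: 7−0−5 = 2 → Ȟ^1 ≅ Z^2
degree 2: 0−0−0 = 0 → Ȟ^2 ≅ 0


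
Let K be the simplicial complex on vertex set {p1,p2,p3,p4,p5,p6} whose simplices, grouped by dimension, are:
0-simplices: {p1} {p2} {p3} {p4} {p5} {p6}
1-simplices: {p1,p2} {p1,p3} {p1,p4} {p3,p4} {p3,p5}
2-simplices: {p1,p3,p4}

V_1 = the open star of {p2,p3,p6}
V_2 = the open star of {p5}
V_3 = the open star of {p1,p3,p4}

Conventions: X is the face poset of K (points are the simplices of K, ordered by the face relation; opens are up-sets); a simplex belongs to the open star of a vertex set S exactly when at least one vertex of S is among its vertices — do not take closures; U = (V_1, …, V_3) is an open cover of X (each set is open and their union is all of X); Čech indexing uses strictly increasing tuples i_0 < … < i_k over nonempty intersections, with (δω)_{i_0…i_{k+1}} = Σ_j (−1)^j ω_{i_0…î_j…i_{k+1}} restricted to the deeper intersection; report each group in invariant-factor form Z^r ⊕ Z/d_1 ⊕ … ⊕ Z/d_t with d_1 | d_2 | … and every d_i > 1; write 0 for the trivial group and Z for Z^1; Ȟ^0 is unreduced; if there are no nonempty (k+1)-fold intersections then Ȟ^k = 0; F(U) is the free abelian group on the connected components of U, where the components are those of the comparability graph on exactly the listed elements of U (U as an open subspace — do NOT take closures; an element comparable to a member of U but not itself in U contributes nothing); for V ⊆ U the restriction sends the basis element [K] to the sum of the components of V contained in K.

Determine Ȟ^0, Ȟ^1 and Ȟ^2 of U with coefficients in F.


Ȟ^0 ≅ Z^2; Ȟ^1 ≅ 0; Ȟ^2 ≅ 0

nerve simplices:
  V1={{p2},{p3},{p6},{p1,p2},{p1,p3},{p3,p4},{p3,p5},{p1,p3,p4}} V2={{p5},{p3,p5}} V3={{p1},{p3},{p4},{p1,p2},{p1,p3},{p1,p4},{p3,p4},{p3,p5},{p1,p3,p4}}
  V12={{p3,p5}} V13={{p3},{p1,p2},{p1,p3},{p3,p4},{p3,p5},{p1,p3,p4}} V23={{p3,p5}}
  V123={{p3,p5}}
components per intersection:
  V1: {{p2},{p1,p2}} {{p3},{p1,p3},{p3,p4},{p3,p5},{p1,p3,p4}} {{p6}}
  V2: {{p5},{p3,p5}}
  V3: {{p1},{p3},{p4},{p1,p2},{p1,p3},{p1,p4},{p3,p4},{p3,p5},{p1,p3,p4}}
  V12: {{p3,p5}}
  V13: {{p3},{p1,p3},{p3,p4},{p3,p5},{p1,p3,p4}} {{p1,p2}}
  V23: {{p3,p5}}
  V123: {{p3,p5}}
C dims 5,4,1; δ0: rk 3, SNF 1^3; δ1: rk 1, SNF 1^1
degree 0: 5−3−0 = 2 → Ȟ^0 ≅ Z^2
degree 1: 4−1−3 = 0 → Ȟ^1 ≅ 0
degree 2: 1−0−1 = 0 → Ȟ^2 ≅ 0


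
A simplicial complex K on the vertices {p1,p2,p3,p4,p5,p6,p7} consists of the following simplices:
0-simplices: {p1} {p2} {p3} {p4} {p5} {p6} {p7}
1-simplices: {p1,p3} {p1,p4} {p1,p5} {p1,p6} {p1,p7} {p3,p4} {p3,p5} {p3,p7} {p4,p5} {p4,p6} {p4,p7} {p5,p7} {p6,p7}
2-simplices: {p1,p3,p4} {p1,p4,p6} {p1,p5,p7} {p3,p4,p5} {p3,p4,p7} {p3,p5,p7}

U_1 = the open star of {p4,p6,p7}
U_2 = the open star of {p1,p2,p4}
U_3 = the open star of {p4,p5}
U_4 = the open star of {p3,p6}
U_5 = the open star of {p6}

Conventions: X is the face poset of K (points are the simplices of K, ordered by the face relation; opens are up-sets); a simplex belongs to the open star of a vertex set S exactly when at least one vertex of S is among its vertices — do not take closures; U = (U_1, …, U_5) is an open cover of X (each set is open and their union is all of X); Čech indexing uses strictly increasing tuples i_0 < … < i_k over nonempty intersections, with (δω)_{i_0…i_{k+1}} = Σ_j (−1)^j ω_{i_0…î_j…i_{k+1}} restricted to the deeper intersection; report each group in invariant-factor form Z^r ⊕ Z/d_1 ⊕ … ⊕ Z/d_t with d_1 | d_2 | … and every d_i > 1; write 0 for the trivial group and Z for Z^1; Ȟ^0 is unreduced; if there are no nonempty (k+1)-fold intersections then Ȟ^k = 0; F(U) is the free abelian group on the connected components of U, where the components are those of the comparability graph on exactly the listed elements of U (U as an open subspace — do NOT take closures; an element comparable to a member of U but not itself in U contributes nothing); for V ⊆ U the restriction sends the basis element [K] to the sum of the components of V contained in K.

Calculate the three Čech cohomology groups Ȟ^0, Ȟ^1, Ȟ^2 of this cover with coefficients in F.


nerve simplices:
  U1={{p4},{p6},{p7},{p1,p4},{p1,p6},{p1,p7},{p3,p4},{p3,p7},{p4,p5},{p4,p6},{p4,p7},{p5,p7},{p6,p7},{p1,p3,p4},{p1,p4,p6},{p1,p5,p7},{p3,p4,p5},{p3,p4,p7},{p3,p5,p7}} U2={{p1},{p2},{p4},{p1,p3},{p1,p4},{p1,p5},{p1,p6},{p1,p7},{p3,p4},{p4,p5},{p4,p6},{p4,p7},{p1,p3,p4},{p1,p4,p6},{p1,p5,p7},{p3,p4,p5},{p3,p4,p7}} U3={{p4},{p5},{p1,p4},{p1,p5},{p3,p4},{p3,p5},{p4,p5},{p4,p6},{p4,p7},{p5,p7},{p1,p3,p4},{p1,p4,p6},{p1,p5,p7},{p3,p4,p5},{p3,p4,p7},{p3,p5,p7}} U4={{p3},{p6},{p1,p3},{p1,p6},{p3,p4},{p3,p5},{p3,p7},{p4,p6},{p6,p7},{p1,p3,p4},{p1,p4,p6},{p3,p4,p5},{p3,p4,p7},{p3,p5,p7}} U5={{p6},{p1,p6},{p4,p6},{p6,p7},{p1,p4,p6}}
  U12={{p4},{p1,p4},{p1,p6},{p1,p7},{p3,p4},{p4,p5},{p4,p6},{p4,p7},{p1,p3,p4},{p1,p4,p6},{p1,p5,p7},{p3,p4,p5},{p3,p4,p7}} U13={{p4},{p1,p4},{p3,p4},{p4,p5},{p4,p6},{p4,p7},{p5,p7},{p1,p3,p4},{p1,p4,p6},{p1,p5,p7},{p3,p4,p5},{p3,p4,p7},{p3,p5,p7}} U14={{p6},{p1,p6},{p3,p4},{p3,p7},{p4,p6},{p6,p7},{p1,p3,p4},{p1,p4,p6},{p3,p4,p5},{p3,p4,p7},{p3,p5,p7}} U15={{p6},{p1,p6},{p4,p6},{p6,p7},{p1,p4,p6}} U23={{p4},{p1,p4},{p1,p5},{p3,p4},{p4,p5},{p4,p6},{p4,p7},{p1,p3,p4},{p1,p4,p6},{p1,p5,p7},{p3,p4,p5},{p3,p4,p7}} U24={{p1,p3},{p1,p6},{p3,p4},{p4,p6},{p1,p3,p4},{p1,p4,p6},{p3,p4,p5},{p3,p4,p7}} U25={{p1,p6},{p4,p6},{p1,p4,p6}} U34={{p3,p4},{p3,p5},{p4,p6},{p1,p3,p4},{p1,p4,p6},{p3,p4,p5},{p3,p4,p7},{p3,p5,p7}} U35={{p4,p6},{p1,p4,p6}} U45={{p6},{p1,p6},{p4,p6},{p6,p7},{p1,p4,p6}}
  U123={{p4},{p1,p4},{p3,p4},{p4,p5},{p4,p6},{p4,p7},{p1,p3,p4},{p1,p4,p6},{p1,p5,p7},{p3,p4,p5},{p3,p4,p7}} U124={{p1,p6},{p3,p4},{p4,p6},{p1,p3,p4},{p1,p4,p6},{p3,p4,p5},{p3,p4,p7}} U125={{p1,p6},{p4,p6},{p1,p4,p6}} U134={{p3,p4},{p4,p6},{p1,p3,p4},{p1,p4,p6},{p3,p4,p5},{p3,p4,p7},{p3,p5,p7}} U135={{p4,p6},{p1,p4,p6}} U145={{p6},{p1,p6},{p4,p6},{p6,p7},{p1,p4,p6}} U234={{p3,p4},{p4,p6},{p1,p3,p4},{p1,p4,p6},{p3,p4,p5},{p3,p4,p7}} U235={{p4,p6},{p1,p4,p6}} U245={{p1,p6},{p4,p6},{p1,p4,p6}} U345={{p4,p6},{p1,p4,p6}}
  U1234={{p3,p4},{p4,p6},{p1,p3,p4},{p1,p4,p6},{p3,p4,p5},{p3,p4,p7}} U1235={{p4,p6},{p1,p4,p6}} U1245={{p1,p6},{p4,p6},{p1,p4,p6}} U1345={{p4,p6},{p1,p4,p6}} U2345={{p4,p6},{p1,p4,p6}}
  U12345={{p4,p6},{p1,p4,p6}}
components per intersection:
  U1: {{p4},{p6},{p7},{p1,p4},{p1,p6},{p1,p7},{p3,p4},{p3,p7},{p4,p5},{p4,p6},{p4,p7},{p5,p7},{p6,p7},{p1,p3,p4},{p1,p4,p6},{p1,p5,p7},{p3,p4,p5},{p3,p4,p7},{p3,p5,p7}}
  U2: {{p1},{p4},{p1,p3},{p1,p4},{p1,p5},{p1,p6},{p1,p7},{p3,p4},{p4,p5},{p4,p6},{p4,p7},{p1,p3,p4},{p1,p4,p6},{p1,p5,p7},{p3,p4,p5},{p3,p4,p7}} {{p2}}
  U3: {{p4},{p5},{p1,p4},{p1,p5},{p3,p4},{p3,p5},{p4,p5},{p4,p6},{p4,p7},{p5,p7},{p1,p3,p4},{p1,p4,p6},{p1,p5,p7},{p3,p4,p5},{p3,p4,p7},{p3,p5,p7}}
  U4: {{p3},{p1,p3},{p3,p4},{p3,p5},{p3,p7},{p1,p3,p4},{p3,p4,p5},{p3,p4,p7},{p3,p5,p7}} {{p6},{p1,p6},{p4,p6},{p6,p7},{p1,p4,p6}}
  U5: {{p6},{p1,p6},{p4,p6},{p6,p7},{p1,p4,p6}}
  U12: {{p4},{p1,p4},{p1,p6},{p3,p4},{p4,p5},{p4,p6},{p4,p7},{p1,p3,p4},{p1,p4,p6},{p3,p4,p5},{p3,p4,p7}} {{p1,p7},{p1,p5,p7}}
  U13: {{p4},{p1,p4},{p3,p4},{p4,p5},{p4,p6},{p4,p7},{p1,p3,p4},{p1,p4,p6},{p3,p4,p5},{p3,p4,p7}} {{p5,p7},{p1,p5,p7},{p3,p5,p7}}
  U14: {{p6},{p1,p6},{p4,p6},{p6,p7},{p1,p4,p6}} {{p3,p4},{p3,p7},{p1,p3,p4},{p3,p4,p5},{p3,p4,p7},{p3,p5,p7}}
  U15: {{p6},{p1,p6},{p4,p6},{p6,p7},{p1,p4,p6}}
  U23: {{p4},{p1,p4},{p3,p4},{p4,p5},{p4,p6},{p4,p7},{p1,p3,p4},{p1,p4,p6},{p3,p4,p5},{p3,p4,p7}} {{p1,p5},{p1,p5,p7}}
  U24: {{p1,p3},{p3,p4},{p1,p3,p4},{p3,p4,p5},{p3,p4,p7}} {{p1,p6},{p4,p6},{p1,p4,p6}}
  U25: {{p1,p6},{p4,p6},{p1,p4,p6}}
  U34: {{p3,p4},{p3,p5},{p1,p3,p4},{p3,p4,p5},{p3,p4,p7},{p3,p5,p7}} {{p4,p6},{p1,p4,p6}}
  U35: {{p4,p6},{p1,p4,p6}}
  U45: {{p6},{p1,p6},{p4,p6},{p6,p7},{p1,p4,p6}}
  U123: {{p4},{p1,p4},{p3,p4},{p4,p5},{p4,p6},{p4,p7},{p1,p3,p4},{p1,p4,p6},{p3,p4,p5},{p3,p4,p7}} {{p1,p5,p7}}
  U124: {{p1,p6},{p4,p6},{p1,p4,p6}} {{p3,p4},{p1,p3,p4},{p3,p4,p5},{p3,p4,p7}}
  U125: {{p1,p6},{p4,p6},{p1,p4,p6}}
  U134: {{p3,p4},{p1,p3,p4},{p3,p4,p5},{p3,p4,p7}} {{p4,p6},{p1,p4,p6}} {{p3,p5,p7}}
  U135: {{p4,p6},{p1,p4,p6}}
  U145: {{p6},{p1,p6},{p4,p6},{p6,p7},{p1,p4,p6}}
  U234: {{p3,p4},{p1,p3,p4},{p3,p4,p5},{p3,p4,p7}} {{p4,p6},{p1,p4,p6}}
  U235: {{p4,p6},{p1,p4,p6}}
  U245: {{p1,p6},{p4,p6},{p1,p4,p6}}
  U345: {{p4,p6},{p1,p4,p6}}
  U1234: {{p3,p4},{p1,p3,p4},{p3,p4,p5},{p3,p4,p7}} {{p4,p6},{p1,p4,p6}}
  U1235: {{p4,p6},{p1,p4,p6}}
  U1245: {{p1,p6},{p4,p6},{p1,p4,p6}}
  U1345: {{p4,p6},{p1,p4,p6}}
  U2345: {{p4,p6},{p1,p4,p6}}
  U12345: {{p4,p6},{p1,p4,p6}}
C dims 7,16,15,6; δ0: rk 5, SNF 1^5; δ1: rk 10, SNF 1^10; δ2: rk 5, SNF 1^5
degree 0: 7−5−0 = 2 → Ȟ^0 ≅ Z^2
degree 1: 16−10−5 = 1 → Ȟ^1 ≅ Z
degree 2: 15−5−10 = 0 → Ȟ^2 ≅ 0

Ȟ^0 = Z^2, Ȟ^1 = Z and Ȟ^2 = 0


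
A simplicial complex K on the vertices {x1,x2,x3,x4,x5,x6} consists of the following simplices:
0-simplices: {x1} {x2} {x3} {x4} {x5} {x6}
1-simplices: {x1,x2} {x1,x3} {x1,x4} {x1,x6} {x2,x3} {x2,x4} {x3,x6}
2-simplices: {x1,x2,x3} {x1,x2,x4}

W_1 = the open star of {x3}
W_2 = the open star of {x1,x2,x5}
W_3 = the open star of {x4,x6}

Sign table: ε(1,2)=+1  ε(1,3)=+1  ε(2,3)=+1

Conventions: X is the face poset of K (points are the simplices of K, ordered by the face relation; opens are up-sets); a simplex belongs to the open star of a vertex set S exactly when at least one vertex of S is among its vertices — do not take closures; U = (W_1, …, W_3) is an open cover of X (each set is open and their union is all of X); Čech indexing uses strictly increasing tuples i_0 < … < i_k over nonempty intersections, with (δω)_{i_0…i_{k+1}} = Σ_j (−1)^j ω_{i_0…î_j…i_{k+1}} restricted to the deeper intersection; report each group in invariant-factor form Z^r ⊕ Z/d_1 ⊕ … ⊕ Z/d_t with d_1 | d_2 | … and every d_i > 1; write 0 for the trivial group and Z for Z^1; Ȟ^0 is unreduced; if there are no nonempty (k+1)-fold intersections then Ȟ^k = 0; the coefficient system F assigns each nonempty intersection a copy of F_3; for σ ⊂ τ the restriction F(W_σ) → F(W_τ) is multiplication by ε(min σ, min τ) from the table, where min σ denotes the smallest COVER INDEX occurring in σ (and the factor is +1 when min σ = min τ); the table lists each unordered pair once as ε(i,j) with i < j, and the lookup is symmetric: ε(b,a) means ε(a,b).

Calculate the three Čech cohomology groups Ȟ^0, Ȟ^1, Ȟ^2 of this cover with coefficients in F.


nerve simplices:
  W1={{x3},{x1,x3},{x2,x3},{x3,x6},{x1,x2,x3}} W2={{x1},{x2},{x5},{x1,x2},{x1,x3},{x1,x4},{x1,x6},{x2,x3},{x2,x4},{x1,x2,x3},{x1,x2,x4}} W3={{x4},{x6},{x1,x4},{x1,x6},{x2,x4},{x3,x6},{x1,x2,x4}}
  W12={{x1,x3},{x2,x3},{x1,x2,x3}} W13={{x3,x6}} W23={{x1,x4},{x1,x6},{x2,x4},{x1,x2,x4}}
C dims 3,3; δ0: rk_F3 2
degree 0: 3−2−0 = 1 → Ȟ^0 ≅ Z/3
degree 1: 3−0−2 = 1 → Ȟ^1 ≅ Z/3
degree 2: 0−0−0 = 0 → Ȟ^2 ≅ 0

Ȟ^0 ≅ Z/3; Ȟ^1 ≅ Z/3; Ȟ^2 ≅ 0


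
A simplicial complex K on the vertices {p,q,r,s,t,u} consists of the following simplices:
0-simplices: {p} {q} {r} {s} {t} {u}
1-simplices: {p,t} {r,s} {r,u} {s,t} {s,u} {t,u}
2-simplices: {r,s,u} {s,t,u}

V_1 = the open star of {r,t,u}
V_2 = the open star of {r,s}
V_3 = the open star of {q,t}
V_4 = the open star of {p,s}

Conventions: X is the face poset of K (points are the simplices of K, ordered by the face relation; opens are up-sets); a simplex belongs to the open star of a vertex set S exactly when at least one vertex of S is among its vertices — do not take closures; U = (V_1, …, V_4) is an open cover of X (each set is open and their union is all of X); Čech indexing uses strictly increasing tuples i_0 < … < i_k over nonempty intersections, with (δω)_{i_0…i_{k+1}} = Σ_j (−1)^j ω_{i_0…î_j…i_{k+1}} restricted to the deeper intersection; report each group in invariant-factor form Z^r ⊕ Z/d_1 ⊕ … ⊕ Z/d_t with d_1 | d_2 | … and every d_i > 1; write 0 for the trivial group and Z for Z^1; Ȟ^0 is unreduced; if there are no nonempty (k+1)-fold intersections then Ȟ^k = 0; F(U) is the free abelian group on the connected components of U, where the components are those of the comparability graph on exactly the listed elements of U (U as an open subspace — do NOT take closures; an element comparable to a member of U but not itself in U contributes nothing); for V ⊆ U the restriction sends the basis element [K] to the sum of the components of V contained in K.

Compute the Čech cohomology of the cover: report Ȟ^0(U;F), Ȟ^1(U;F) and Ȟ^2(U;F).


Ȟ^0(U;F) ≅ Z^2,  Ȟ^1(U;F) ≅ 0,  Ȟ^2(U;F) ≅ 0

nonempty overlaps:
  V1={{r},{t},{u},{p,t},{r,s},{r,u},{s,t},{s,u},{t,u},{r,s,u},{s,t,u}} V2={{r},{s},{r,s},{r,u},{s,t},{s,u},{r,s,u},{s,t,u}} V3={{q},{t},{p,t},{s,t},{t,u},{s,t,u}} V4={{p},{s},{p,t},{r,s},{s,t},{s,u},{r,s,u},{s,t,u}}
  V12={{r},{r,s},{r,u},{s,t},{s,u},{r,s,u},{s,t,u}} V13={{t},{p,t},{s,t},{t,u},{s,t,u}} V14={{p,t},{r,s},{s,t},{s,u},{r,s,u},{s,t,u}} V23={{s,t},{s,t,u}} V24={{s},{r,s},{s,t},{s,u},{r,s,u},{s,t,u}} V34={{p,t},{s,t},{s,t,u}}
  V123={{s,t},{s,t,u}} V124={{r,s},{s,t},{s,u},{r,s,u},{s,t,u}} V134={{p,t},{s,t},{s,t,u}} V234={{s,t},{s,t,u}}
  V1234={{s,t},{s,t,u}}
components per intersection:
  V1: {{r},{t},{u},{p,t},{r,s},{r,u},{s,t},{s,u},{t,u},{r,s,u},{s,t,u}}
  V2: {{r},{s},{r,s},{r,u},{s,t},{s,u},{r,s,u},{s,t,u}}
  V3: {{q}} {{t},{p,t},{s,t},{t,u},{s,t,u}}
  V4: {{p},{p,t}} {{s},{r,s},{s,t},{s,u},{r,s,u},{s,t,u}}
  V12: {{r},{r,s},{r,u},{s,t},{s,u},{r,s,u},{s,t,u}}
  V13: {{t},{p,t},{s,t},{t,u},{s,t,u}}
  V14: {{p,t}} {{r,s},{s,t},{s,u},{r,s,u},{s,t,u}}
  V23: {{s,t},{s,t,u}}
  V24: {{s},{r,s},{s,t},{s,u},{r,s,u},{s,t,u}}
  V34: {{p,t}} {{s,t},{s,t,u}}
  V123: {{s,t},{s,t,u}}
  V124: {{r,s},{s,t},{s,u},{r,s,u},{s,t,u}}
  V134: {{p,t}} {{s,t},{s,t,u}}
  V234: {{s,t},{s,t,u}}
  V1234: {{s,t},{s,t,u}}
C dims 6,8,5,1; δ0: rk 4, SNF 1^4; δ1: rk 4, SNF 1^4; δ2: rk 1, SNF 1^1
degree 0: 6−4−0 = 2 → Ȟ^0 ≅ Z^2
degree 1: 8−4−4 = 0 → Ȟ^1 ≅ 0
degree 2: 5−1−4 = 0 → Ȟ^2 ≅ 0
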